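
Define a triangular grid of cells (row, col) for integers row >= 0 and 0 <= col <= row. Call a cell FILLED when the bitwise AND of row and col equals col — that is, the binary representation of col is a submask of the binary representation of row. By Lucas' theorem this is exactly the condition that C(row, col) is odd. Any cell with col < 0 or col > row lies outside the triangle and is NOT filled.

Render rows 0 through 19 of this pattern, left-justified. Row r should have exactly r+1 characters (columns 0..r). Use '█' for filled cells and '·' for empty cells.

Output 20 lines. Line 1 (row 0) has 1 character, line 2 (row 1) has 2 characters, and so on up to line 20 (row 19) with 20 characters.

Answer: █
██
█·█
████
█···█
██··██
█·█·█·█
████████
█·······█
██······██
█·█·····█·█
████····████
█···█···█···█
██··██··██··██
█·█·█·█·█·█·█·█
████████████████
█···············█
██··············██
█·█·············█·█
████············████

Derivation:
r0=0: █
r1=1: ██
r2=10: █·█
r3=11: ████
r4=100: █···█
r5=101: ██··██
r6=110: █·█·█·█
r7=111: ████████
r8=1000: █·······█
r9=1001: ██······██
r10=1010: █·█·····█·█
r11=1011: ████····████
r12=1100: █···█···█···█
r13=1101: ██··██··██··██
r14=1110: █·█·█·█·█·█·█·█
r15=1111: ████████████████
r16=10000: █···············█
r17=10001: ██··············██
r18=10010: █·█·············█·█
r19=10011: ████············████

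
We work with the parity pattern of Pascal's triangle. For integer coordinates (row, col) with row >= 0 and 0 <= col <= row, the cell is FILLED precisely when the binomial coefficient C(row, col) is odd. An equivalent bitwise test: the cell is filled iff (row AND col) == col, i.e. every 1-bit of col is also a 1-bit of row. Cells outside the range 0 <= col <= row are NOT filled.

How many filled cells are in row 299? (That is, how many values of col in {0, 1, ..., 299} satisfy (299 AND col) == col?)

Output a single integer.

Answer: 32

Derivation:
299 in binary = 100101011
popcount(299) = number of 1-bits in 100101011 = 5
A col c satisfies (299 AND c) == c iff every set bit of c is also set in 299; each of the 5 set bits of 299 can independently be on or off in c.
count = 2^5 = 32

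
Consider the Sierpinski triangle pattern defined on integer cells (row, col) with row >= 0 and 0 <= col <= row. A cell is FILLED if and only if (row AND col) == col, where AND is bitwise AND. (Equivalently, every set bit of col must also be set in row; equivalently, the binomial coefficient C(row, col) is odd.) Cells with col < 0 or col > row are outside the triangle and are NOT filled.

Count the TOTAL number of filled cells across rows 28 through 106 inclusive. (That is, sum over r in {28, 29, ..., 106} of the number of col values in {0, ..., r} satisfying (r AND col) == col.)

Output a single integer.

Answer: 1192

Derivation:
r28=11100 pc3: +8 =8
r29=11101 pc4: +16 =24
r30=11110 pc4: +16 =40
r31=11111 pc5: +32 =72
r32=100000 pc1: +2 =74
r33=100001 pc2: +4 =78
r34=100010 pc2: +4 =82
r35=100011 pc3: +8 =90
r36=100100 pc2: +4 =94
r37=100101 pc3: +8 =102
r38=100110 pc3: +8 =110
r39=100111 pc4: +16 =126
r40=101000 pc2: +4 =130
r41=101001 pc3: +8 =138
r42=101010 pc3: +8 =146
r43=101011 pc4: +16 =162
r44=101100 pc3: +8 =170
r45=101101 pc4: +16 =186
r46=101110 pc4: +16 =202
r47=101111 pc5: +32 =234
r48=110000 pc2: +4 =238
r49=110001 pc3: +8 =246
r50=110010 pc3: +8 =254
r51=110011 pc4: +16 =270
r52=110100 pc3: +8 =278
r53=110101 pc4: +16 =294
r54=110110 pc4: +16 =310
r55=110111 pc5: +32 =342
r56=111000 pc3: +8 =350
r57=111001 pc4: +16 =366
r58=111010 pc4: +16 =382
r59=111011 pc5: +32 =414
r60=111100 pc4: +16 =430
r61=111101 pc5: +32 =462
r62=111110 pc5: +32 =494
r63=111111 pc6: +64 =558
r64=1000000 pc1: +2 =560
r65=1000001 pc2: +4 =564
r66=1000010 pc2: +4 =568
r67=1000011 pc3: +8 =576
r68=1000100 pc2: +4 =580
r69=1000101 pc3: +8 =588
r70=1000110 pc3: +8 =596
r71=1000111 pc4: +16 =612
r72=1001000 pc2: +4 =616
r73=1001001 pc3: +8 =624
r74=1001010 pc3: +8 =632
r75=1001011 pc4: +16 =648
r76=1001100 pc3: +8 =656
r77=1001101 pc4: +16 =672
r78=1001110 pc4: +16 =688
r79=1001111 pc5: +32 =720
r80=1010000 pc2: +4 =724
r81=1010001 pc3: +8 =732
r82=1010010 pc3: +8 =740
r83=1010011 pc4: +16 =756
r84=1010100 pc3: +8 =764
r85=1010101 pc4: +16 =780
r86=1010110 pc4: +16 =796
r87=1010111 pc5: +32 =828
r88=1011000 pc3: +8 =836
r89=1011001 pc4: +16 =852
r90=1011010 pc4: +16 =868
r91=1011011 pc5: +32 =900
r92=1011100 pc4: +16 =916
r93=1011101 pc5: +32 =948
r94=1011110 pc5: +32 =980
r95=1011111 pc6: +64 =1044
r96=1100000 pc2: +4 =1048
r97=1100001 pc3: +8 =1056
r98=1100010 pc3: +8 =1064
r99=1100011 pc4: +16 =1080
r100=1100100 pc3: +8 =1088
r101=1100101 pc4: +16 =1104
r102=1100110 pc4: +16 =1120
r103=1100111 pc5: +32 =1152
r104=1101000 pc3: +8 =1160
r105=1101001 pc4: +16 =1176
r106=1101010 pc4: +16 =1192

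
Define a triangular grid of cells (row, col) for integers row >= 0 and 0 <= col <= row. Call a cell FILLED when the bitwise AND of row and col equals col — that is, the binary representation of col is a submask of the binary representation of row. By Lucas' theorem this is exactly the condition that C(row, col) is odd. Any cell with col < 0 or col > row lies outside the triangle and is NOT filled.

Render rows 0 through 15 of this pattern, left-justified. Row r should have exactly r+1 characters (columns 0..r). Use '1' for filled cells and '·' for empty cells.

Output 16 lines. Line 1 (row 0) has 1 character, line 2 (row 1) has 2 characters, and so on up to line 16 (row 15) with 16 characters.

Answer: 1
11
1·1
1111
1···1
11··11
1·1·1·1
11111111
1·······1
11······11
1·1·····1·1
1111····1111
1···1···1···1
11··11··11··11
1·1·1·1·1·1·1·1
1111111111111111

Derivation:
r0=0: 1
r1=1: 11
r2=10: 1·1
r3=11: 1111
r4=100: 1···1
r5=101: 11··11
r6=110: 1·1·1·1
r7=111: 11111111
r8=1000: 1·······1
r9=1001: 11······11
r10=1010: 1·1·····1·1
r11=1011: 1111····1111
r12=1100: 1···1···1···1
r13=1101: 11··11··11··11
r14=1110: 1·1·1·1·1·1·1·1
r15=1111: 1111111111111111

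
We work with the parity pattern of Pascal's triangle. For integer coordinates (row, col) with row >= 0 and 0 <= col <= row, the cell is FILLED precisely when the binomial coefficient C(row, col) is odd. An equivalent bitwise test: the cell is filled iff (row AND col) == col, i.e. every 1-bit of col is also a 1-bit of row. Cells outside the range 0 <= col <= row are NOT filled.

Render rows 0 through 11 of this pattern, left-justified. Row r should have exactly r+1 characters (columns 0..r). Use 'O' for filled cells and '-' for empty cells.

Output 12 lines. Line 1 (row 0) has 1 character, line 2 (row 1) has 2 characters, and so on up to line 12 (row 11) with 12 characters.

r0=0: O
r1=1: OO
r2=10: O-O
r3=11: OOOO
r4=100: O---O
r5=101: OO--OO
r6=110: O-O-O-O
r7=111: OOOOOOOO
r8=1000: O-------O
r9=1001: OO------OO
r10=1010: O-O-----O-O
r11=1011: OOOO----OOOO

Answer: O
OO
O-O
OOOO
O---O
OO--OO
O-O-O-O
OOOOOOOO
O-------O
OO------OO
O-O-----O-O
OOOO----OOOO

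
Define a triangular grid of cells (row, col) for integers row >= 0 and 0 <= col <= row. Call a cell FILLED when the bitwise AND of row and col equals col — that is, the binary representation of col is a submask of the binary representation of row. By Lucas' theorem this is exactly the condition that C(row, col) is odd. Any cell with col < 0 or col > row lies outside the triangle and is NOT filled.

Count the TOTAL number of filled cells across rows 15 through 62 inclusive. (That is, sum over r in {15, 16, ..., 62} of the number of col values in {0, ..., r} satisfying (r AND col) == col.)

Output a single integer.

Answer: 600

Derivation:
r15=1111 pc4: +16 =16
r16=10000 pc1: +2 =18
r17=10001 pc2: +4 =22
r18=10010 pc2: +4 =26
r19=10011 pc3: +8 =34
r20=10100 pc2: +4 =38
r21=10101 pc3: +8 =46
r22=10110 pc3: +8 =54
r23=10111 pc4: +16 =70
r24=11000 pc2: +4 =74
r25=11001 pc3: +8 =82
r26=11010 pc3: +8 =90
r27=11011 pc4: +16 =106
r28=11100 pc3: +8 =114
r29=11101 pc4: +16 =130
r30=11110 pc4: +16 =146
r31=11111 pc5: +32 =178
r32=100000 pc1: +2 =180
r33=100001 pc2: +4 =184
r34=100010 pc2: +4 =188
r35=100011 pc3: +8 =196
r36=100100 pc2: +4 =200
r37=100101 pc3: +8 =208
r38=100110 pc3: +8 =216
r39=100111 pc4: +16 =232
r40=101000 pc2: +4 =236
r41=101001 pc3: +8 =244
r42=101010 pc3: +8 =252
r43=101011 pc4: +16 =268
r44=101100 pc3: +8 =276
r45=101101 pc4: +16 =292
r46=101110 pc4: +16 =308
r47=101111 pc5: +32 =340
r48=110000 pc2: +4 =344
r49=110001 pc3: +8 =352
r50=110010 pc3: +8 =360
r51=110011 pc4: +16 =376
r52=110100 pc3: +8 =384
r53=110101 pc4: +16 =400
r54=110110 pc4: +16 =416
r55=110111 pc5: +32 =448
r56=111000 pc3: +8 =456
r57=111001 pc4: +16 =472
r58=111010 pc4: +16 =488
r59=111011 pc5: +32 =520
r60=111100 pc4: +16 =536
r61=111101 pc5: +32 =568
r62=111110 pc5: +32 =600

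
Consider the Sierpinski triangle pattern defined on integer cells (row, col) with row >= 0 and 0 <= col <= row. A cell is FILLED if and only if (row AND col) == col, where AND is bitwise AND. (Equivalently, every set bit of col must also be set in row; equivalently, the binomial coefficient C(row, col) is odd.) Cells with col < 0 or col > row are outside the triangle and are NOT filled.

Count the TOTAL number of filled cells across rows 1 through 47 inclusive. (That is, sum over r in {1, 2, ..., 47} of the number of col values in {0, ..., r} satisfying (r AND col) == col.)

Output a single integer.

Answer: 404

Derivation:
r1=1 pc1: +2 =2
r2=10 pc1: +2 =4
r3=11 pc2: +4 =8
r4=100 pc1: +2 =10
r5=101 pc2: +4 =14
r6=110 pc2: +4 =18
r7=111 pc3: +8 =26
r8=1000 pc1: +2 =28
r9=1001 pc2: +4 =32
r10=1010 pc2: +4 =36
r11=1011 pc3: +8 =44
r12=1100 pc2: +4 =48
r13=1101 pc3: +8 =56
r14=1110 pc3: +8 =64
r15=1111 pc4: +16 =80
r16=10000 pc1: +2 =82
r17=10001 pc2: +4 =86
r18=10010 pc2: +4 =90
r19=10011 pc3: +8 =98
r20=10100 pc2: +4 =102
r21=10101 pc3: +8 =110
r22=10110 pc3: +8 =118
r23=10111 pc4: +16 =134
r24=11000 pc2: +4 =138
r25=11001 pc3: +8 =146
r26=11010 pc3: +8 =154
r27=11011 pc4: +16 =170
r28=11100 pc3: +8 =178
r29=11101 pc4: +16 =194
r30=11110 pc4: +16 =210
r31=11111 pc5: +32 =242
r32=100000 pc1: +2 =244
r33=100001 pc2: +4 =248
r34=100010 pc2: +4 =252
r35=100011 pc3: +8 =260
r36=100100 pc2: +4 =264
r37=100101 pc3: +8 =272
r38=100110 pc3: +8 =280
r39=100111 pc4: +16 =296
r40=101000 pc2: +4 =300
r41=101001 pc3: +8 =308
r42=101010 pc3: +8 =316
r43=101011 pc4: +16 =332
r44=101100 pc3: +8 =340
r45=101101 pc4: +16 =356
r46=101110 pc4: +16 =372
r47=101111 pc5: +32 =404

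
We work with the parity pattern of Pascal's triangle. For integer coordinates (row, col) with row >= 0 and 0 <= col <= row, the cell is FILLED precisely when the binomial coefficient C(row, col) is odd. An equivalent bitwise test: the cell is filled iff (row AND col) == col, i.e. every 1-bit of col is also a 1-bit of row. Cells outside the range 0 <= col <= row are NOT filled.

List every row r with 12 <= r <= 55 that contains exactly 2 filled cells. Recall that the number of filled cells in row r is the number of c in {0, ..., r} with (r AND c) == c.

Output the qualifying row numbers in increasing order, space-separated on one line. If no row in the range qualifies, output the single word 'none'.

Row r has 2^popcount(r) filled cells, so we need popcount(r) = log2(2) = 1.
Scan r = 12..55 and keep those with exactly 1 one-bits:
r=12=1100 popcount=2 -> skip
r=13=1101 popcount=3 -> skip
r=14=1110 popcount=3 -> skip
r=15=1111 popcount=4 -> skip
r=16=10000 popcount=1 -> KEEP
r=17=10001 popcount=2 -> skip
r=18=10010 popcount=2 -> skip
r=19=10011 popcount=3 -> skip
r=20=10100 popcount=2 -> skip
r=21=10101 popcount=3 -> skip
r=22=10110 popcount=3 -> skip
r=23=10111 popcount=4 -> skip
r=24=11000 popcount=2 -> skip
r=25=11001 popcount=3 -> skip
r=26=11010 popcount=3 -> skip
r=27=11011 popcount=4 -> skip
r=28=11100 popcount=3 -> skip
r=29=11101 popcount=4 -> skip
r=30=11110 popcount=4 -> skip
r=31=11111 popcount=5 -> skip
r=32=100000 popcount=1 -> KEEP
r=33=100001 popcount=2 -> skip
r=34=100010 popcount=2 -> skip
r=35=100011 popcount=3 -> skip
r=36=100100 popcount=2 -> skip
r=37=100101 popcount=3 -> skip
r=38=100110 popcount=3 -> skip
r=39=100111 popcount=4 -> skip
r=40=101000 popcount=2 -> skip
r=41=101001 popcount=3 -> skip
r=42=101010 popcount=3 -> skip
r=43=101011 popcount=4 -> skip
r=44=101100 popcount=3 -> skip
r=45=101101 popcount=4 -> skip
r=46=101110 popcount=4 -> skip
r=47=101111 popcount=5 -> skip
r=48=110000 popcount=2 -> skip
r=49=110001 popcount=3 -> skip
r=50=110010 popcount=3 -> skip
r=51=110011 popcount=4 -> skip
r=52=110100 popcount=3 -> skip
r=53=110101 popcount=4 -> skip
r=54=110110 popcount=4 -> skip
r=55=110111 popcount=5 -> skip
Kept rows: 16 32

Answer: 16 32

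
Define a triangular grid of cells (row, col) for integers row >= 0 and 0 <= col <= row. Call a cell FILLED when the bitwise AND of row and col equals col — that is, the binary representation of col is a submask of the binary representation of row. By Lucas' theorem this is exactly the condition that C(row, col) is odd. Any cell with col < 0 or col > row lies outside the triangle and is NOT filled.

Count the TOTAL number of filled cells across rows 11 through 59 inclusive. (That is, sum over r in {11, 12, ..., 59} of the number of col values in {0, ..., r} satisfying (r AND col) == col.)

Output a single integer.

Answer: 548

Derivation:
r11=1011 pc3: +8 =8
r12=1100 pc2: +4 =12
r13=1101 pc3: +8 =20
r14=1110 pc3: +8 =28
r15=1111 pc4: +16 =44
r16=10000 pc1: +2 =46
r17=10001 pc2: +4 =50
r18=10010 pc2: +4 =54
r19=10011 pc3: +8 =62
r20=10100 pc2: +4 =66
r21=10101 pc3: +8 =74
r22=10110 pc3: +8 =82
r23=10111 pc4: +16 =98
r24=11000 pc2: +4 =102
r25=11001 pc3: +8 =110
r26=11010 pc3: +8 =118
r27=11011 pc4: +16 =134
r28=11100 pc3: +8 =142
r29=11101 pc4: +16 =158
r30=11110 pc4: +16 =174
r31=11111 pc5: +32 =206
r32=100000 pc1: +2 =208
r33=100001 pc2: +4 =212
r34=100010 pc2: +4 =216
r35=100011 pc3: +8 =224
r36=100100 pc2: +4 =228
r37=100101 pc3: +8 =236
r38=100110 pc3: +8 =244
r39=100111 pc4: +16 =260
r40=101000 pc2: +4 =264
r41=101001 pc3: +8 =272
r42=101010 pc3: +8 =280
r43=101011 pc4: +16 =296
r44=101100 pc3: +8 =304
r45=101101 pc4: +16 =320
r46=101110 pc4: +16 =336
r47=101111 pc5: +32 =368
r48=110000 pc2: +4 =372
r49=110001 pc3: +8 =380
r50=110010 pc3: +8 =388
r51=110011 pc4: +16 =404
r52=110100 pc3: +8 =412
r53=110101 pc4: +16 =428
r54=110110 pc4: +16 =444
r55=110111 pc5: +32 =476
r56=111000 pc3: +8 =484
r57=111001 pc4: +16 =500
r58=111010 pc4: +16 =516
r59=111011 pc5: +32 =548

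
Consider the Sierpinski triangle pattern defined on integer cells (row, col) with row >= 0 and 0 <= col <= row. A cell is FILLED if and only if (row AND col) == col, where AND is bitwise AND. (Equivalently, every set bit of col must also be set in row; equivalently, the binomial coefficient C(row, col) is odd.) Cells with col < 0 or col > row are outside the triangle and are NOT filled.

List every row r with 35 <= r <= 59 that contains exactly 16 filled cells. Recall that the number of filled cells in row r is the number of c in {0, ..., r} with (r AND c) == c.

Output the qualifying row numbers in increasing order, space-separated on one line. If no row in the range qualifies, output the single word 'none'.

Row r has 2^popcount(r) filled cells, so we need popcount(r) = log2(16) = 4.
Scan r = 35..59 and keep those with exactly 4 one-bits:
r=35=100011 popcount=3 -> skip
r=36=100100 popcount=2 -> skip
r=37=100101 popcount=3 -> skip
r=38=100110 popcount=3 -> skip
r=39=100111 popcount=4 -> KEEP
r=40=101000 popcount=2 -> skip
r=41=101001 popcount=3 -> skip
r=42=101010 popcount=3 -> skip
r=43=101011 popcount=4 -> KEEP
r=44=101100 popcount=3 -> skip
r=45=101101 popcount=4 -> KEEP
r=46=101110 popcount=4 -> KEEP
r=47=101111 popcount=5 -> skip
r=48=110000 popcount=2 -> skip
r=49=110001 popcount=3 -> skip
r=50=110010 popcount=3 -> skip
r=51=110011 popcount=4 -> KEEP
r=52=110100 popcount=3 -> skip
r=53=110101 popcount=4 -> KEEP
r=54=110110 popcount=4 -> KEEP
r=55=110111 popcount=5 -> skip
r=56=111000 popcount=3 -> skip
r=57=111001 popcount=4 -> KEEP
r=58=111010 popcount=4 -> KEEP
r=59=111011 popcount=5 -> skip
Kept rows: 39 43 45 46 51 53 54 57 58

Answer: 39 43 45 46 51 53 54 57 58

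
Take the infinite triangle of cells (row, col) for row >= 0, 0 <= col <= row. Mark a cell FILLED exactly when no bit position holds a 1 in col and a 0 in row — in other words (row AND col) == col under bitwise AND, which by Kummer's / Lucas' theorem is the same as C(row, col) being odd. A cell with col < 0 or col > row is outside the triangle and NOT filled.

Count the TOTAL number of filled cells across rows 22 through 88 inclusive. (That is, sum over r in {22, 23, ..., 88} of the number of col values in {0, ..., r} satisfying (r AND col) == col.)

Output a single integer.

r22=10110 pc3: +8 =8
r23=10111 pc4: +16 =24
r24=11000 pc2: +4 =28
r25=11001 pc3: +8 =36
r26=11010 pc3: +8 =44
r27=11011 pc4: +16 =60
r28=11100 pc3: +8 =68
r29=11101 pc4: +16 =84
r30=11110 pc4: +16 =100
r31=11111 pc5: +32 =132
r32=100000 pc1: +2 =134
r33=100001 pc2: +4 =138
r34=100010 pc2: +4 =142
r35=100011 pc3: +8 =150
r36=100100 pc2: +4 =154
r37=100101 pc3: +8 =162
r38=100110 pc3: +8 =170
r39=100111 pc4: +16 =186
r40=101000 pc2: +4 =190
r41=101001 pc3: +8 =198
r42=101010 pc3: +8 =206
r43=101011 pc4: +16 =222
r44=101100 pc3: +8 =230
r45=101101 pc4: +16 =246
r46=101110 pc4: +16 =262
r47=101111 pc5: +32 =294
r48=110000 pc2: +4 =298
r49=110001 pc3: +8 =306
r50=110010 pc3: +8 =314
r51=110011 pc4: +16 =330
r52=110100 pc3: +8 =338
r53=110101 pc4: +16 =354
r54=110110 pc4: +16 =370
r55=110111 pc5: +32 =402
r56=111000 pc3: +8 =410
r57=111001 pc4: +16 =426
r58=111010 pc4: +16 =442
r59=111011 pc5: +32 =474
r60=111100 pc4: +16 =490
r61=111101 pc5: +32 =522
r62=111110 pc5: +32 =554
r63=111111 pc6: +64 =618
r64=1000000 pc1: +2 =620
r65=1000001 pc2: +4 =624
r66=1000010 pc2: +4 =628
r67=1000011 pc3: +8 =636
r68=1000100 pc2: +4 =640
r69=1000101 pc3: +8 =648
r70=1000110 pc3: +8 =656
r71=1000111 pc4: +16 =672
r72=1001000 pc2: +4 =676
r73=1001001 pc3: +8 =684
r74=1001010 pc3: +8 =692
r75=1001011 pc4: +16 =708
r76=1001100 pc3: +8 =716
r77=1001101 pc4: +16 =732
r78=1001110 pc4: +16 =748
r79=1001111 pc5: +32 =780
r80=1010000 pc2: +4 =784
r81=1010001 pc3: +8 =792
r82=1010010 pc3: +8 =800
r83=1010011 pc4: +16 =816
r84=1010100 pc3: +8 =824
r85=1010101 pc4: +16 =840
r86=1010110 pc4: +16 =856
r87=1010111 pc5: +32 =888
r88=1011000 pc3: +8 =896

Answer: 896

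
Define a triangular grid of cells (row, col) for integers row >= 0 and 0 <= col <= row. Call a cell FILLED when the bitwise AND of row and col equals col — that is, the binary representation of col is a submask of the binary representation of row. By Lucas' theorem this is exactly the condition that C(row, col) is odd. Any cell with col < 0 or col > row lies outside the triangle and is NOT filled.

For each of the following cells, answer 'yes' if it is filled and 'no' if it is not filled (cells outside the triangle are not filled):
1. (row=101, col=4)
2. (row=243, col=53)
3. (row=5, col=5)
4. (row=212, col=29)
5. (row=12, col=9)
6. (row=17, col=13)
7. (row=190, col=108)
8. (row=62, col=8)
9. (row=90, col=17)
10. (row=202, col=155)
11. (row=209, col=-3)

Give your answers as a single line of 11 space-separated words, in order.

(101,4): row=0b1100101, col=0b100, row AND col = 0b100 = 4; 4 == 4 -> filled
(243,53): row=0b11110011, col=0b110101, row AND col = 0b110001 = 49; 49 != 53 -> empty
(5,5): row=0b101, col=0b101, row AND col = 0b101 = 5; 5 == 5 -> filled
(212,29): row=0b11010100, col=0b11101, row AND col = 0b10100 = 20; 20 != 29 -> empty
(12,9): row=0b1100, col=0b1001, row AND col = 0b1000 = 8; 8 != 9 -> empty
(17,13): row=0b10001, col=0b1101, row AND col = 0b1 = 1; 1 != 13 -> empty
(190,108): row=0b10111110, col=0b1101100, row AND col = 0b101100 = 44; 44 != 108 -> empty
(62,8): row=0b111110, col=0b1000, row AND col = 0b1000 = 8; 8 == 8 -> filled
(90,17): row=0b1011010, col=0b10001, row AND col = 0b10000 = 16; 16 != 17 -> empty
(202,155): row=0b11001010, col=0b10011011, row AND col = 0b10001010 = 138; 138 != 155 -> empty
(209,-3): col outside [0, 209] -> not filled

Answer: yes no yes no no no no yes no no no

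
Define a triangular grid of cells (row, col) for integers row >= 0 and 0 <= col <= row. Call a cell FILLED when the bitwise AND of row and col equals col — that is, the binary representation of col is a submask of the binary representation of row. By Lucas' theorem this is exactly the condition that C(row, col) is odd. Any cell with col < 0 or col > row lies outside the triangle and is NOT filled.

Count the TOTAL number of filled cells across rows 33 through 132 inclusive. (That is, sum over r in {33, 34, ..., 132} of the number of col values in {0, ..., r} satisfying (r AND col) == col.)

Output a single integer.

Answer: 1964

Derivation:
r33=100001 pc2: +4 =4
r34=100010 pc2: +4 =8
r35=100011 pc3: +8 =16
r36=100100 pc2: +4 =20
r37=100101 pc3: +8 =28
r38=100110 pc3: +8 =36
r39=100111 pc4: +16 =52
r40=101000 pc2: +4 =56
r41=101001 pc3: +8 =64
r42=101010 pc3: +8 =72
r43=101011 pc4: +16 =88
r44=101100 pc3: +8 =96
r45=101101 pc4: +16 =112
r46=101110 pc4: +16 =128
r47=101111 pc5: +32 =160
r48=110000 pc2: +4 =164
r49=110001 pc3: +8 =172
r50=110010 pc3: +8 =180
r51=110011 pc4: +16 =196
r52=110100 pc3: +8 =204
r53=110101 pc4: +16 =220
r54=110110 pc4: +16 =236
r55=110111 pc5: +32 =268
r56=111000 pc3: +8 =276
r57=111001 pc4: +16 =292
r58=111010 pc4: +16 =308
r59=111011 pc5: +32 =340
r60=111100 pc4: +16 =356
r61=111101 pc5: +32 =388
r62=111110 pc5: +32 =420
r63=111111 pc6: +64 =484
r64=1000000 pc1: +2 =486
r65=1000001 pc2: +4 =490
r66=1000010 pc2: +4 =494
r67=1000011 pc3: +8 =502
r68=1000100 pc2: +4 =506
r69=1000101 pc3: +8 =514
r70=1000110 pc3: +8 =522
r71=1000111 pc4: +16 =538
r72=1001000 pc2: +4 =542
r73=1001001 pc3: +8 =550
r74=1001010 pc3: +8 =558
r75=1001011 pc4: +16 =574
r76=1001100 pc3: +8 =582
r77=1001101 pc4: +16 =598
r78=1001110 pc4: +16 =614
r79=1001111 pc5: +32 =646
r80=1010000 pc2: +4 =650
r81=1010001 pc3: +8 =658
r82=1010010 pc3: +8 =666
r83=1010011 pc4: +16 =682
r84=1010100 pc3: +8 =690
r85=1010101 pc4: +16 =706
r86=1010110 pc4: +16 =722
r87=1010111 pc5: +32 =754
r88=1011000 pc3: +8 =762
r89=1011001 pc4: +16 =778
r90=1011010 pc4: +16 =794
r91=1011011 pc5: +32 =826
r92=1011100 pc4: +16 =842
r93=1011101 pc5: +32 =874
r94=1011110 pc5: +32 =906
r95=1011111 pc6: +64 =970
r96=1100000 pc2: +4 =974
r97=1100001 pc3: +8 =982
r98=1100010 pc3: +8 =990
r99=1100011 pc4: +16 =1006
r100=1100100 pc3: +8 =1014
r101=1100101 pc4: +16 =1030
r102=1100110 pc4: +16 =1046
r103=1100111 pc5: +32 =1078
r104=1101000 pc3: +8 =1086
r105=1101001 pc4: +16 =1102
r106=1101010 pc4: +16 =1118
r107=1101011 pc5: +32 =1150
r108=1101100 pc4: +16 =1166
r109=1101101 pc5: +32 =1198
r110=1101110 pc5: +32 =1230
r111=1101111 pc6: +64 =1294
r112=1110000 pc3: +8 =1302
r113=1110001 pc4: +16 =1318
r114=1110010 pc4: +16 =1334
r115=1110011 pc5: +32 =1366
r116=1110100 pc4: +16 =1382
r117=1110101 pc5: +32 =1414
r118=1110110 pc5: +32 =1446
r119=1110111 pc6: +64 =1510
r120=1111000 pc4: +16 =1526
r121=1111001 pc5: +32 =1558
r122=1111010 pc5: +32 =1590
r123=1111011 pc6: +64 =1654
r124=1111100 pc5: +32 =1686
r125=1111101 pc6: +64 =1750
r126=1111110 pc6: +64 =1814
r127=1111111 pc7: +128 =1942
r128=10000000 pc1: +2 =1944
r129=10000001 pc2: +4 =1948
r130=10000010 pc2: +4 =1952
r131=10000011 pc3: +8 =1960
r132=10000100 pc2: +4 =1964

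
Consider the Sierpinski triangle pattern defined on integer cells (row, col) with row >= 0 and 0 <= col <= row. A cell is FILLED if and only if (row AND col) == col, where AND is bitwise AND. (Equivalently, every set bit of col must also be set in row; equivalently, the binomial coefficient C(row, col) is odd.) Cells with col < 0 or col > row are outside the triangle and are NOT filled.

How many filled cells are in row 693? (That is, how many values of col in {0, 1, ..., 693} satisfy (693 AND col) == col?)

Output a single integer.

Answer: 64

Derivation:
693 in binary = 1010110101
popcount(693) = number of 1-bits in 1010110101 = 6
A col c satisfies (693 AND c) == c iff every set bit of c is also set in 693; each of the 6 set bits of 693 can independently be on or off in c.
count = 2^6 = 64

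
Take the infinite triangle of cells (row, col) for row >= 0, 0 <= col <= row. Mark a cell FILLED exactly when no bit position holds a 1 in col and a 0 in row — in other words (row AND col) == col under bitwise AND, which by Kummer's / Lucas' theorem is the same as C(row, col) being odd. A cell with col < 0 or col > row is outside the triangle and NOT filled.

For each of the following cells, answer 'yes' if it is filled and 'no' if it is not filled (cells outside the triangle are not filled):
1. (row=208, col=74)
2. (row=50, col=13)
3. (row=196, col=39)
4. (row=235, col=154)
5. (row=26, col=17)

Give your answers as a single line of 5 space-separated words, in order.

(208,74): row=0b11010000, col=0b1001010, row AND col = 0b1000000 = 64; 64 != 74 -> empty
(50,13): row=0b110010, col=0b1101, row AND col = 0b0 = 0; 0 != 13 -> empty
(196,39): row=0b11000100, col=0b100111, row AND col = 0b100 = 4; 4 != 39 -> empty
(235,154): row=0b11101011, col=0b10011010, row AND col = 0b10001010 = 138; 138 != 154 -> empty
(26,17): row=0b11010, col=0b10001, row AND col = 0b10000 = 16; 16 != 17 -> empty

Answer: no no no no no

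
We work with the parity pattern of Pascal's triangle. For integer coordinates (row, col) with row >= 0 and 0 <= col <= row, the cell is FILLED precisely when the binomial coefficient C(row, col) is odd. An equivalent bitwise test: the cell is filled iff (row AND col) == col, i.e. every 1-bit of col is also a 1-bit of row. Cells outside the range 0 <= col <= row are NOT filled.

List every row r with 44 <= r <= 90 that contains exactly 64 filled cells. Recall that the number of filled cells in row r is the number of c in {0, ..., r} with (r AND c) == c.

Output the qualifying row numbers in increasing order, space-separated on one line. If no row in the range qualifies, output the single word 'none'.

Row r has 2^popcount(r) filled cells, so we need popcount(r) = log2(64) = 6.
Scan r = 44..90 and keep those with exactly 6 one-bits:
r=44=101100 popcount=3 -> skip
r=45=101101 popcount=4 -> skip
r=46=101110 popcount=4 -> skip
r=47=101111 popcount=5 -> skip
r=48=110000 popcount=2 -> skip
r=49=110001 popcount=3 -> skip
r=50=110010 popcount=3 -> skip
r=51=110011 popcount=4 -> skip
r=52=110100 popcount=3 -> skip
r=53=110101 popcount=4 -> skip
r=54=110110 popcount=4 -> skip
r=55=110111 popcount=5 -> skip
r=56=111000 popcount=3 -> skip
r=57=111001 popcount=4 -> skip
r=58=111010 popcount=4 -> skip
r=59=111011 popcount=5 -> skip
r=60=111100 popcount=4 -> skip
r=61=111101 popcount=5 -> skip
r=62=111110 popcount=5 -> skip
r=63=111111 popcount=6 -> KEEP
r=64=1000000 popcount=1 -> skip
r=65=1000001 popcount=2 -> skip
r=66=1000010 popcount=2 -> skip
r=67=1000011 popcount=3 -> skip
r=68=1000100 popcount=2 -> skip
r=69=1000101 popcount=3 -> skip
r=70=1000110 popcount=3 -> skip
r=71=1000111 popcount=4 -> skip
r=72=1001000 popcount=2 -> skip
r=73=1001001 popcount=3 -> skip
r=74=1001010 popcount=3 -> skip
r=75=1001011 popcount=4 -> skip
r=76=1001100 popcount=3 -> skip
r=77=1001101 popcount=4 -> skip
r=78=1001110 popcount=4 -> skip
r=79=1001111 popcount=5 -> skip
r=80=1010000 popcount=2 -> skip
r=81=1010001 popcount=3 -> skip
r=82=1010010 popcount=3 -> skip
r=83=1010011 popcount=4 -> skip
r=84=1010100 popcount=3 -> skip
r=85=1010101 popcount=4 -> skip
r=86=1010110 popcount=4 -> skip
r=87=1010111 popcount=5 -> skip
r=88=1011000 popcount=3 -> skip
r=89=1011001 popcount=4 -> skip
r=90=1011010 popcount=4 -> skip
Kept rows: 63

Answer: 63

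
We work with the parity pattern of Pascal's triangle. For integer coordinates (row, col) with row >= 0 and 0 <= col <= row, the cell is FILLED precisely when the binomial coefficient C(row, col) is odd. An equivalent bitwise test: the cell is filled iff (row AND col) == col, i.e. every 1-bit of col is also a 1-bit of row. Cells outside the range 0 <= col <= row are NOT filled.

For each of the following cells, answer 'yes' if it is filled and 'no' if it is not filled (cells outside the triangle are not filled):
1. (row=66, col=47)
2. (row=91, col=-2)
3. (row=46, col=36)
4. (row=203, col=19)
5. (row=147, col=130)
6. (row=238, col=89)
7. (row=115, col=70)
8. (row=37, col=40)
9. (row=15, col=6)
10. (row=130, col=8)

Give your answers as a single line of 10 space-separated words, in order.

Answer: no no yes no yes no no no yes no

Derivation:
(66,47): row=0b1000010, col=0b101111, row AND col = 0b10 = 2; 2 != 47 -> empty
(91,-2): col outside [0, 91] -> not filled
(46,36): row=0b101110, col=0b100100, row AND col = 0b100100 = 36; 36 == 36 -> filled
(203,19): row=0b11001011, col=0b10011, row AND col = 0b11 = 3; 3 != 19 -> empty
(147,130): row=0b10010011, col=0b10000010, row AND col = 0b10000010 = 130; 130 == 130 -> filled
(238,89): row=0b11101110, col=0b1011001, row AND col = 0b1001000 = 72; 72 != 89 -> empty
(115,70): row=0b1110011, col=0b1000110, row AND col = 0b1000010 = 66; 66 != 70 -> empty
(37,40): col outside [0, 37] -> not filled
(15,6): row=0b1111, col=0b110, row AND col = 0b110 = 6; 6 == 6 -> filled
(130,8): row=0b10000010, col=0b1000, row AND col = 0b0 = 0; 0 != 8 -> empty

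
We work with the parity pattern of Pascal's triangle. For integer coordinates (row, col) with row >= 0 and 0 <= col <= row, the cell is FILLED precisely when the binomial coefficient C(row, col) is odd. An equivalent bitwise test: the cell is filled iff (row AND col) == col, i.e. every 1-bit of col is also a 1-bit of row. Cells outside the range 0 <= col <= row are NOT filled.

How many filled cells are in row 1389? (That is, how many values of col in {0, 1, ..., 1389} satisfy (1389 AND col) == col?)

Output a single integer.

1389 in binary = 10101101101
popcount(1389) = number of 1-bits in 10101101101 = 7
A col c satisfies (1389 AND c) == c iff every set bit of c is also set in 1389; each of the 7 set bits of 1389 can independently be on or off in c.
count = 2^7 = 128

Answer: 128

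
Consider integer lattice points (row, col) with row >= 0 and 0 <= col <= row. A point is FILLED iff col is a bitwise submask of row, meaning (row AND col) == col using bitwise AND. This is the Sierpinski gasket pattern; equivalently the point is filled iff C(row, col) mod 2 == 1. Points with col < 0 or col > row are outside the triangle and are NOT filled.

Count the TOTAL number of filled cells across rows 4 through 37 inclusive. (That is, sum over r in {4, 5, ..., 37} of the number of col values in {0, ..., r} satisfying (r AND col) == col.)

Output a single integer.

r4=100 pc1: +2 =2
r5=101 pc2: +4 =6
r6=110 pc2: +4 =10
r7=111 pc3: +8 =18
r8=1000 pc1: +2 =20
r9=1001 pc2: +4 =24
r10=1010 pc2: +4 =28
r11=1011 pc3: +8 =36
r12=1100 pc2: +4 =40
r13=1101 pc3: +8 =48
r14=1110 pc3: +8 =56
r15=1111 pc4: +16 =72
r16=10000 pc1: +2 =74
r17=10001 pc2: +4 =78
r18=10010 pc2: +4 =82
r19=10011 pc3: +8 =90
r20=10100 pc2: +4 =94
r21=10101 pc3: +8 =102
r22=10110 pc3: +8 =110
r23=10111 pc4: +16 =126
r24=11000 pc2: +4 =130
r25=11001 pc3: +8 =138
r26=11010 pc3: +8 =146
r27=11011 pc4: +16 =162
r28=11100 pc3: +8 =170
r29=11101 pc4: +16 =186
r30=11110 pc4: +16 =202
r31=11111 pc5: +32 =234
r32=100000 pc1: +2 =236
r33=100001 pc2: +4 =240
r34=100010 pc2: +4 =244
r35=100011 pc3: +8 =252
r36=100100 pc2: +4 =256
r37=100101 pc3: +8 =264

Answer: 264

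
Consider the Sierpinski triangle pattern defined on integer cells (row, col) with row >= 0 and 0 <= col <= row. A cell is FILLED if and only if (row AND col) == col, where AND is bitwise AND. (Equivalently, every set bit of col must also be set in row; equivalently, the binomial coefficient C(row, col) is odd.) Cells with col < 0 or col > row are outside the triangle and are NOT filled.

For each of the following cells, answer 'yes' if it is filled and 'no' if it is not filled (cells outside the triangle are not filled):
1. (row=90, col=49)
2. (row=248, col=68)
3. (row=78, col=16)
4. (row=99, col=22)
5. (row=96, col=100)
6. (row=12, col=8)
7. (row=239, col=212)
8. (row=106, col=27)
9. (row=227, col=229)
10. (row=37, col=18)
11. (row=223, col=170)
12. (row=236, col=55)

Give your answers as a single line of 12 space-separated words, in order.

Answer: no no no no no yes no no no no no no

Derivation:
(90,49): row=0b1011010, col=0b110001, row AND col = 0b10000 = 16; 16 != 49 -> empty
(248,68): row=0b11111000, col=0b1000100, row AND col = 0b1000000 = 64; 64 != 68 -> empty
(78,16): row=0b1001110, col=0b10000, row AND col = 0b0 = 0; 0 != 16 -> empty
(99,22): row=0b1100011, col=0b10110, row AND col = 0b10 = 2; 2 != 22 -> empty
(96,100): col outside [0, 96] -> not filled
(12,8): row=0b1100, col=0b1000, row AND col = 0b1000 = 8; 8 == 8 -> filled
(239,212): row=0b11101111, col=0b11010100, row AND col = 0b11000100 = 196; 196 != 212 -> empty
(106,27): row=0b1101010, col=0b11011, row AND col = 0b1010 = 10; 10 != 27 -> empty
(227,229): col outside [0, 227] -> not filled
(37,18): row=0b100101, col=0b10010, row AND col = 0b0 = 0; 0 != 18 -> empty
(223,170): row=0b11011111, col=0b10101010, row AND col = 0b10001010 = 138; 138 != 170 -> empty
(236,55): row=0b11101100, col=0b110111, row AND col = 0b100100 = 36; 36 != 55 -> empty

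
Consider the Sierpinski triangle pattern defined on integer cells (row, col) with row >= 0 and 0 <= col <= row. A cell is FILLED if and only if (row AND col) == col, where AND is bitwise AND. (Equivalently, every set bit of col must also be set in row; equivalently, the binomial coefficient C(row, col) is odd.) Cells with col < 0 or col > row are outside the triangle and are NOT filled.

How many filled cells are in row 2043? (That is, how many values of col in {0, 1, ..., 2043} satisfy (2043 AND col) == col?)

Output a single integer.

Answer: 1024

Derivation:
2043 in binary = 11111111011
popcount(2043) = number of 1-bits in 11111111011 = 10
A col c satisfies (2043 AND c) == c iff every set bit of c is also set in 2043; each of the 10 set bits of 2043 can independently be on or off in c.
count = 2^10 = 1024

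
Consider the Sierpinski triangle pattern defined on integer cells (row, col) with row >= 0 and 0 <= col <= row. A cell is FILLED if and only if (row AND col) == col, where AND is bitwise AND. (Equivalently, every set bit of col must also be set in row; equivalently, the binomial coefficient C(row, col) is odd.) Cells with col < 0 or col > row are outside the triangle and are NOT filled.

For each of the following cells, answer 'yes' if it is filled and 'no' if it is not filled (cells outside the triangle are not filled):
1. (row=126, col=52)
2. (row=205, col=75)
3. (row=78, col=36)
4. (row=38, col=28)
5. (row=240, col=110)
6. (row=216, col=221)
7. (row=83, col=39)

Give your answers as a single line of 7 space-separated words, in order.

Answer: yes no no no no no no

Derivation:
(126,52): row=0b1111110, col=0b110100, row AND col = 0b110100 = 52; 52 == 52 -> filled
(205,75): row=0b11001101, col=0b1001011, row AND col = 0b1001001 = 73; 73 != 75 -> empty
(78,36): row=0b1001110, col=0b100100, row AND col = 0b100 = 4; 4 != 36 -> empty
(38,28): row=0b100110, col=0b11100, row AND col = 0b100 = 4; 4 != 28 -> empty
(240,110): row=0b11110000, col=0b1101110, row AND col = 0b1100000 = 96; 96 != 110 -> empty
(216,221): col outside [0, 216] -> not filled
(83,39): row=0b1010011, col=0b100111, row AND col = 0b11 = 3; 3 != 39 -> empty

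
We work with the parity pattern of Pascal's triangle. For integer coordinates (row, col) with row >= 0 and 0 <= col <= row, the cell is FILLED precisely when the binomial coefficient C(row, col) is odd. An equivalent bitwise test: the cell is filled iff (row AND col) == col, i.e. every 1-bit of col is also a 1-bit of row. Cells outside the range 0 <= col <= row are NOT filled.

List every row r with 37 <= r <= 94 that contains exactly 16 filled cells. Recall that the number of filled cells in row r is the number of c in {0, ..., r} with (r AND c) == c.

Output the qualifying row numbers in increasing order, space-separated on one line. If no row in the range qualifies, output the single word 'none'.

Row r has 2^popcount(r) filled cells, so we need popcount(r) = log2(16) = 4.
Scan r = 37..94 and keep those with exactly 4 one-bits:
r=37=100101 popcount=3 -> skip
r=38=100110 popcount=3 -> skip
r=39=100111 popcount=4 -> KEEP
r=40=101000 popcount=2 -> skip
r=41=101001 popcount=3 -> skip
r=42=101010 popcount=3 -> skip
r=43=101011 popcount=4 -> KEEP
r=44=101100 popcount=3 -> skip
r=45=101101 popcount=4 -> KEEP
r=46=101110 popcount=4 -> KEEP
r=47=101111 popcount=5 -> skip
r=48=110000 popcount=2 -> skip
r=49=110001 popcount=3 -> skip
r=50=110010 popcount=3 -> skip
r=51=110011 popcount=4 -> KEEP
r=52=110100 popcount=3 -> skip
r=53=110101 popcount=4 -> KEEP
r=54=110110 popcount=4 -> KEEP
r=55=110111 popcount=5 -> skip
r=56=111000 popcount=3 -> skip
r=57=111001 popcount=4 -> KEEP
r=58=111010 popcount=4 -> KEEP
r=59=111011 popcount=5 -> skip
r=60=111100 popcount=4 -> KEEP
r=61=111101 popcount=5 -> skip
r=62=111110 popcount=5 -> skip
r=63=111111 popcount=6 -> skip
r=64=1000000 popcount=1 -> skip
r=65=1000001 popcount=2 -> skip
r=66=1000010 popcount=2 -> skip
r=67=1000011 popcount=3 -> skip
r=68=1000100 popcount=2 -> skip
r=69=1000101 popcount=3 -> skip
r=70=1000110 popcount=3 -> skip
r=71=1000111 popcount=4 -> KEEP
r=72=1001000 popcount=2 -> skip
r=73=1001001 popcount=3 -> skip
r=74=1001010 popcount=3 -> skip
r=75=1001011 popcount=4 -> KEEP
r=76=1001100 popcount=3 -> skip
r=77=1001101 popcount=4 -> KEEP
r=78=1001110 popcount=4 -> KEEP
r=79=1001111 popcount=5 -> skip
r=80=1010000 popcount=2 -> skip
r=81=1010001 popcount=3 -> skip
r=82=1010010 popcount=3 -> skip
r=83=1010011 popcount=4 -> KEEP
r=84=1010100 popcount=3 -> skip
r=85=1010101 popcount=4 -> KEEP
r=86=1010110 popcount=4 -> KEEP
r=87=1010111 popcount=5 -> skip
r=88=1011000 popcount=3 -> skip
r=89=1011001 popcount=4 -> KEEP
r=90=1011010 popcount=4 -> KEEP
r=91=1011011 popcount=5 -> skip
r=92=1011100 popcount=4 -> KEEP
r=93=1011101 popcount=5 -> skip
r=94=1011110 popcount=5 -> skip
Kept rows: 39 43 45 46 51 53 54 57 58 60 71 75 77 78 83 85 86 89 90 92

Answer: 39 43 45 46 51 53 54 57 58 60 71 75 77 78 83 85 86 89 90 92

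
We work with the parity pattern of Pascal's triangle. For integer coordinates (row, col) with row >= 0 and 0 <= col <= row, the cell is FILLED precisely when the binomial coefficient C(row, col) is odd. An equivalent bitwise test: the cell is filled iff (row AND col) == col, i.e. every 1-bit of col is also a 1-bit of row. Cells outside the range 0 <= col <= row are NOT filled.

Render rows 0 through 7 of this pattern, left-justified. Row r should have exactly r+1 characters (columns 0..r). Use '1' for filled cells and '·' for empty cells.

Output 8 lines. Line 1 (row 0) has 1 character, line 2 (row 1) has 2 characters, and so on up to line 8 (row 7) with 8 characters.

r0=0: 1
r1=1: 11
r2=10: 1·1
r3=11: 1111
r4=100: 1···1
r5=101: 11··11
r6=110: 1·1·1·1
r7=111: 11111111

Answer: 1
11
1·1
1111
1···1
11··11
1·1·1·1
11111111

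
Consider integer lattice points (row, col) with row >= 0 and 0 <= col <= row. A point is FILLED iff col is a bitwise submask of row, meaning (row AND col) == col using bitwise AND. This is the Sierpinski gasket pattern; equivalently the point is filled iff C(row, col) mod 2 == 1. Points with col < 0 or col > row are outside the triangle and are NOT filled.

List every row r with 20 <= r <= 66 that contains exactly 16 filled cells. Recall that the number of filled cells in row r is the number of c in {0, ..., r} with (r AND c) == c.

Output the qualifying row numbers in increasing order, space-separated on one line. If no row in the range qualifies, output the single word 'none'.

Answer: 23 27 29 30 39 43 45 46 51 53 54 57 58 60

Derivation:
Row r has 2^popcount(r) filled cells, so we need popcount(r) = log2(16) = 4.
Scan r = 20..66 and keep those with exactly 4 one-bits:
r=20=10100 popcount=2 -> skip
r=21=10101 popcount=3 -> skip
r=22=10110 popcount=3 -> skip
r=23=10111 popcount=4 -> KEEP
r=24=11000 popcount=2 -> skip
r=25=11001 popcount=3 -> skip
r=26=11010 popcount=3 -> skip
r=27=11011 popcount=4 -> KEEP
r=28=11100 popcount=3 -> skip
r=29=11101 popcount=4 -> KEEP
r=30=11110 popcount=4 -> KEEP
r=31=11111 popcount=5 -> skip
r=32=100000 popcount=1 -> skip
r=33=100001 popcount=2 -> skip
r=34=100010 popcount=2 -> skip
r=35=100011 popcount=3 -> skip
r=36=100100 popcount=2 -> skip
r=37=100101 popcount=3 -> skip
r=38=100110 popcount=3 -> skip
r=39=100111 popcount=4 -> KEEP
r=40=101000 popcount=2 -> skip
r=41=101001 popcount=3 -> skip
r=42=101010 popcount=3 -> skip
r=43=101011 popcount=4 -> KEEP
r=44=101100 popcount=3 -> skip
r=45=101101 popcount=4 -> KEEP
r=46=101110 popcount=4 -> KEEP
r=47=101111 popcount=5 -> skip
r=48=110000 popcount=2 -> skip
r=49=110001 popcount=3 -> skip
r=50=110010 popcount=3 -> skip
r=51=110011 popcount=4 -> KEEP
r=52=110100 popcount=3 -> skip
r=53=110101 popcount=4 -> KEEP
r=54=110110 popcount=4 -> KEEP
r=55=110111 popcount=5 -> skip
r=56=111000 popcount=3 -> skip
r=57=111001 popcount=4 -> KEEP
r=58=111010 popcount=4 -> KEEP
r=59=111011 popcount=5 -> skip
r=60=111100 popcount=4 -> KEEP
r=61=111101 popcount=5 -> skip
r=62=111110 popcount=5 -> skip
r=63=111111 popcount=6 -> skip
r=64=1000000 popcount=1 -> skip
r=65=1000001 popcount=2 -> skip
r=66=1000010 popcount=2 -> skip
Kept rows: 23 27 29 30 39 43 45 46 51 53 54 57 58 60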